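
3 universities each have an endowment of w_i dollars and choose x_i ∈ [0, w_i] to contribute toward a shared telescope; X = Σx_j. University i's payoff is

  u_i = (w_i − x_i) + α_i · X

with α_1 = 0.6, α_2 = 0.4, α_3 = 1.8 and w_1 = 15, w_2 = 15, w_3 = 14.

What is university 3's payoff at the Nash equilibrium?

25.2

∂u_i/∂x_i = α_i − 1, so university i contributes w_i if α_i > 1, else 0.
α_i > 1 for i ∈ {3}; NE contributions (0, 0, 14), X = 14.
u_3 = (14 − 14) + 1.8·14 = 25.2.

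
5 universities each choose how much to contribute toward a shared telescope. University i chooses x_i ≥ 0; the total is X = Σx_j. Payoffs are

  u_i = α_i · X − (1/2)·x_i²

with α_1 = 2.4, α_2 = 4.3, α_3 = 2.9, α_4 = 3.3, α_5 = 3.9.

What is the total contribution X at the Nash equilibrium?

University i's FOC: ∂u_i/∂x_i = α_i − x_i = 0, so x_i* = α_i.
NE contributions = (2.4, 4.3, 2.9, 3.3, 3.9); X = 16.8.

16.8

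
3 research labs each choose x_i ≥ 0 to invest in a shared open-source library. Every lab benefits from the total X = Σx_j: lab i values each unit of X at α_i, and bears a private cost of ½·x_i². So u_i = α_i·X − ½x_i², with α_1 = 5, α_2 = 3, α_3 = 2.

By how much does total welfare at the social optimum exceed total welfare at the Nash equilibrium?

Lab i's FOC: ∂u_i/∂x_i = α_i − x_i = 0, so x_i* = α_i.
NE contributions = (5, 3, 2); X = 10.
W^NE = (Σα)·X − ½Σα_i² = 10² − ½·38 = 81.
Planner sets x_i = Σα_j = 10 for every i, so X^SO = 3·10 = 30.
W^SO = (Σα)·X^SO − ½·3·(Σα)² = (3/2)·10² = 150.
Deadweight loss = W^SO − W^NE = 69.

69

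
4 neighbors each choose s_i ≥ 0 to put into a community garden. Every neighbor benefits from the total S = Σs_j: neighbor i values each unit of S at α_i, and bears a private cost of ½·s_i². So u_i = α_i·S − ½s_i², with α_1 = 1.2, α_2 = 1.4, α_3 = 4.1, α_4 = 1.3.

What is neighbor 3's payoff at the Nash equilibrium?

Neighbor i's FOC: ∂u_i/∂s_i = α_i − s_i = 0, so s_i* = α_i.
NE contributions = (1.2, 1.4, 4.1, 1.3); S = 8.
u_3 = α_3·S − ½·(s_3)² = 4.1·8 − ½·4.1² = 24.395.

24.395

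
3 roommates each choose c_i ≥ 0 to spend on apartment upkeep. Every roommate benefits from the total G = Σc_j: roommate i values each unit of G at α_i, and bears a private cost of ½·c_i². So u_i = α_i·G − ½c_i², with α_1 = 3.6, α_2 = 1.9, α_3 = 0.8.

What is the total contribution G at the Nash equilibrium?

6.3

Roommate i's FOC: ∂u_i/∂c_i = α_i − c_i = 0, so c_i* = α_i.
NE contributions = (3.6, 1.9, 0.8); G = 6.3.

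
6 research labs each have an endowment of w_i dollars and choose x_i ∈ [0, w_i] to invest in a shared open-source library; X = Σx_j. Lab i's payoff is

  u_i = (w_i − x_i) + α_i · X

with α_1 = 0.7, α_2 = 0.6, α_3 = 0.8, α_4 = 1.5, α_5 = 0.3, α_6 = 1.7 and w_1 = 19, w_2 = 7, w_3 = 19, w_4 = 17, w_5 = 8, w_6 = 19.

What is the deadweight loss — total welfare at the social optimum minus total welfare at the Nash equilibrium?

243.8

∂u_i/∂x_i = α_i − 1, so lab i contributes w_i if α_i > 1, else 0.
α_i > 1 for i ∈ {4, 6}; NE contributions (0, 0, 0, 17, 0, 19), X = 36.
W^NE = Σw_i − X^NE + (Σα_i)·X^NE = 89 + 4.6·36 = 254.6.
Planner: ∂(Σu_j)/∂x_i = Σα_j − 1 = 4.6 > 0, so everyone contributes w_i; X^SO = 89, W^SO = 89 + 4.6·89 = 498.4.
Deadweight loss = 243.8.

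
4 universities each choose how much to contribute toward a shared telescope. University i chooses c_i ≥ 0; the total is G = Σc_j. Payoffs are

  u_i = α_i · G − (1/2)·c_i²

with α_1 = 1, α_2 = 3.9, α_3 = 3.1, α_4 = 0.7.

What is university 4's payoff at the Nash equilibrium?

5.845

University i's FOC: ∂u_i/∂c_i = α_i − c_i = 0, so c_i* = α_i.
NE contributions = (1, 3.9, 3.1, 0.7); G = 8.7.
u_4 = α_4·G − ½·(c_4)² = 0.7·8.7 − ½·0.7² = 5.845.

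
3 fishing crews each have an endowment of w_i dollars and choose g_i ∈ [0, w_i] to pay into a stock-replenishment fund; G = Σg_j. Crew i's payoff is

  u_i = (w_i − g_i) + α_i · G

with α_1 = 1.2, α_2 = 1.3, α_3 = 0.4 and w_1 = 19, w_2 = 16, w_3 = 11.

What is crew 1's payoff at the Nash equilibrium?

42

∂u_i/∂g_i = α_i − 1, so crew i contributes w_i if α_i > 1, else 0.
α_i > 1 for i ∈ {1, 2}; NE contributions (19, 16, 0), G = 35.
u_1 = (19 − 19) + 1.2·35 = 42.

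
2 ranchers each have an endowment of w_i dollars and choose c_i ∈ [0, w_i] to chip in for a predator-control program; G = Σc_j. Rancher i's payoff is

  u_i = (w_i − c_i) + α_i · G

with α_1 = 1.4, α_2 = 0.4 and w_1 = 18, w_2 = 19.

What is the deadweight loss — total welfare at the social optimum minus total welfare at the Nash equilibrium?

15.2

∂u_i/∂c_i = α_i − 1, so rancher i contributes w_i if α_i > 1, else 0.
α_i > 1 for i ∈ {1}; NE contributions (18, 0), G = 18.
W^NE = Σw_i − G^NE + (Σα_i)·G^NE = 37 + 0.8·18 = 51.4.
Planner: ∂(Σu_j)/∂c_i = Σα_j − 1 = 0.8 > 0, so everyone contributes w_i; G^SO = 37, W^SO = 37 + 0.8·37 = 66.6.
Deadweight loss = 15.2.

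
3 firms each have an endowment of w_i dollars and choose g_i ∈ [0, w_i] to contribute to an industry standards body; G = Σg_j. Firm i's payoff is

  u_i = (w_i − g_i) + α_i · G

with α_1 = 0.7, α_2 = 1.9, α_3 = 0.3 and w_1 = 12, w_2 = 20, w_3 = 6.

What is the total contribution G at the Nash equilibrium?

20

∂u_i/∂g_i = α_i − 1, so firm i contributes w_i if α_i > 1, else 0.
α_i > 1 for i ∈ {2}; NE contributions (0, 20, 0), G = 20.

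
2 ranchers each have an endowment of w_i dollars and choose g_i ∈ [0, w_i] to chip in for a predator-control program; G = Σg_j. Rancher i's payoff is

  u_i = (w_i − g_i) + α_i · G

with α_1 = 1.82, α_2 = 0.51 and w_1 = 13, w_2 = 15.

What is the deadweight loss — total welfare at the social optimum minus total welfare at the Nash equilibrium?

19.95

∂u_i/∂g_i = α_i − 1, so rancher i contributes w_i if α_i > 1, else 0.
α_i > 1 for i ∈ {1}; NE contributions (13, 0), G = 13.
W^NE = Σw_i − G^NE + (Σα_i)·G^NE = 28 + 1.33·13 = 45.29.
Planner: ∂(Σu_j)/∂g_i = Σα_j − 1 = 1.33 > 0, so everyone contributes w_i; G^SO = 28, W^SO = 28 + 1.33·28 = 65.24.
Deadweight loss = 19.95.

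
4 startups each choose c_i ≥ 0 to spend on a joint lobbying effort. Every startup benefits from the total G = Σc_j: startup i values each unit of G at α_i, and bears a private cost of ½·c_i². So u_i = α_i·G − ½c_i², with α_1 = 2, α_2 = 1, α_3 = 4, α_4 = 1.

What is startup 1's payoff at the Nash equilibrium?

14

Startup i's FOC: ∂u_i/∂c_i = α_i − c_i = 0, so c_i* = α_i.
NE contributions = (2, 1, 4, 1); G = 8.
u_1 = α_1·G − ½·(c_1)² = 2·8 − ½·2² = 14.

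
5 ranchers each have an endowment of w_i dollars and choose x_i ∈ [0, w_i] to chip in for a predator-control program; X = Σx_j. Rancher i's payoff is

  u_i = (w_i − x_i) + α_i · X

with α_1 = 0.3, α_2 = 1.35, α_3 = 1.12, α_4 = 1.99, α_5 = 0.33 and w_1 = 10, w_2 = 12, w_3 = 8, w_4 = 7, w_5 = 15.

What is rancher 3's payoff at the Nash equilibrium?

∂u_i/∂x_i = α_i − 1, so rancher i contributes w_i if α_i > 1, else 0.
α_i > 1 for i ∈ {2, 3, 4}; NE contributions (0, 12, 8, 7, 0), X = 27.
u_3 = (8 − 8) + 1.12·27 = 30.24.

30.24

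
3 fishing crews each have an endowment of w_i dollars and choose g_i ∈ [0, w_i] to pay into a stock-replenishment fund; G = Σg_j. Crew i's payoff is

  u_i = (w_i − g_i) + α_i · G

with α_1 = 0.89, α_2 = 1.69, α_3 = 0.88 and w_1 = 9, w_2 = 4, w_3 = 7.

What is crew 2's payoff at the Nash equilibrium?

6.76

∂u_i/∂g_i = α_i − 1, so crew i contributes w_i if α_i > 1, else 0.
α_i > 1 for i ∈ {2}; NE contributions (0, 4, 0), G = 4.
u_2 = (4 − 4) + 1.69·4 = 6.76.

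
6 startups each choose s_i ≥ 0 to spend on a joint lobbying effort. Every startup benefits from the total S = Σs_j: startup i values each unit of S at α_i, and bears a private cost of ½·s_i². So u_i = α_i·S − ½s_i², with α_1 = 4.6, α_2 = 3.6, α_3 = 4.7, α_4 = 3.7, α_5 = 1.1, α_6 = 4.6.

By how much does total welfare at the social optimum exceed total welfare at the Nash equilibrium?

1040.715

Startup i's FOC: ∂u_i/∂s_i = α_i − s_i = 0, so s_i* = α_i.
NE contributions = (4.6, 3.6, 4.7, 3.7, 1.1, 4.6); S = 22.3.
W^NE = (Σα)·S − ½Σα_i² = 22.3² − ½·92.27 = 451.155.
Planner sets s_i = Σα_j = 22.3 for every i, so S^SO = 6·22.3 = 133.8.
W^SO = (Σα)·S^SO − ½·6·(Σα)² = (6/2)·22.3² = 1491.87.
Deadweight loss = W^SO − W^NE = 1040.715.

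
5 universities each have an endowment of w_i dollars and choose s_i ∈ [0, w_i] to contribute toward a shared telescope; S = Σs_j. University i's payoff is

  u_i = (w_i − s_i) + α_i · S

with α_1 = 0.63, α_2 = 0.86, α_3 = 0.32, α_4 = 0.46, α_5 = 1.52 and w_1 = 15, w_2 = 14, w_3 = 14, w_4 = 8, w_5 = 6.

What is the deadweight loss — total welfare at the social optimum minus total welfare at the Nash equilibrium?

∂u_i/∂s_i = α_i − 1, so university i contributes w_i if α_i > 1, else 0.
α_i > 1 for i ∈ {5}; NE contributions (0, 0, 0, 0, 6), S = 6.
W^NE = Σw_i − S^NE + (Σα_i)·S^NE = 57 + 2.79·6 = 73.74.
Planner: ∂(Σu_j)/∂s_i = Σα_j − 1 = 2.79 > 0, so everyone contributes w_i; S^SO = 57, W^SO = 57 + 2.79·57 = 216.03.
Deadweight loss = 142.29.

142.29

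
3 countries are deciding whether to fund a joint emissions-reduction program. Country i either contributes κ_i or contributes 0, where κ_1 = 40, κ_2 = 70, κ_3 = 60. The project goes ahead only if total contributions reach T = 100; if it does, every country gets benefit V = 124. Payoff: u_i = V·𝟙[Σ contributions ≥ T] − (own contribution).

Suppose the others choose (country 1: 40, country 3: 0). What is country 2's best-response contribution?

70

Others' total = 40. Contributing 70 brings total to 110 ≥ 100: gain V − κ_2 = 54.
Best response: 70.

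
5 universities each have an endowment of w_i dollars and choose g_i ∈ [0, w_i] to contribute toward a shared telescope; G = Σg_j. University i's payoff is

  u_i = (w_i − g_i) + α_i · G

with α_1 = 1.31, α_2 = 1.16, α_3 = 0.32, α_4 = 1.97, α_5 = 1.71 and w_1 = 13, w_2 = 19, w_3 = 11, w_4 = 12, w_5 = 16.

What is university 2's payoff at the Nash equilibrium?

∂u_i/∂g_i = α_i − 1, so university i contributes w_i if α_i > 1, else 0.
α_i > 1 for i ∈ {1, 2, 4, 5}; NE contributions (13, 19, 0, 12, 16), G = 60.
u_2 = (19 − 19) + 1.16·60 = 69.6.

69.6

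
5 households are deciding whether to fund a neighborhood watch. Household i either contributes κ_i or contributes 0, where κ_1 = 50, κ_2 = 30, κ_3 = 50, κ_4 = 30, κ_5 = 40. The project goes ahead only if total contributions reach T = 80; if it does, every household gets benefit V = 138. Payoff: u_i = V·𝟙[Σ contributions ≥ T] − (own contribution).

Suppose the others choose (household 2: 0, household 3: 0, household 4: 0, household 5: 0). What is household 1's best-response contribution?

Others' total = 0. Even contributing 50 gives 50 < 80: no benefit either way.
Best response: 0.

0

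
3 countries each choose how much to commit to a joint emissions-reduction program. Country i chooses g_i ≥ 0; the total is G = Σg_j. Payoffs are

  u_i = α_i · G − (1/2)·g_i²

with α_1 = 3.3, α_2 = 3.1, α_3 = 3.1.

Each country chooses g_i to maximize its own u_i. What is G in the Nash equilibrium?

Country i's FOC: ∂u_i/∂g_i = α_i − g_i = 0, so g_i* = α_i.
NE contributions = (3.3, 3.1, 3.1); G = 9.5.

9.5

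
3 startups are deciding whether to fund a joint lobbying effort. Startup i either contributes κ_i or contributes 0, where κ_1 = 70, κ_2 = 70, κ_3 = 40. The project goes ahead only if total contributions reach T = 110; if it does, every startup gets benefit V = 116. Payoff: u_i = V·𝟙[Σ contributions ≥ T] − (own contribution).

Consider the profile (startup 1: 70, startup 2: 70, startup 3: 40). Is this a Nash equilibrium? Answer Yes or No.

No

Total = 180 ≥ 110: provided.
Startup 1 (pledges 70, payoff 46): dropping to 0 → total 110, payoff 116. Profitable deviation.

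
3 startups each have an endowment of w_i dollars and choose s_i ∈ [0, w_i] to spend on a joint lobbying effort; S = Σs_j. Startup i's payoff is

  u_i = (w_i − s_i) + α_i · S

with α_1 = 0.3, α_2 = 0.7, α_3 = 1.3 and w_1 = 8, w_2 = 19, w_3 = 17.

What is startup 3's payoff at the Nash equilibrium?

∂u_i/∂s_i = α_i − 1, so startup i contributes w_i if α_i > 1, else 0.
α_i > 1 for i ∈ {3}; NE contributions (0, 0, 17), S = 17.
u_3 = (17 − 17) + 1.3·17 = 22.1.

22.1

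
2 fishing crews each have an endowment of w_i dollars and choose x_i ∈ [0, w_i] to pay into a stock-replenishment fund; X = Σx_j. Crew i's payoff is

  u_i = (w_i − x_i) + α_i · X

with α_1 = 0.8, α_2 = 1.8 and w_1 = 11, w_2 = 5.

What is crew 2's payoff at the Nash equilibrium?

∂u_i/∂x_i = α_i − 1, so crew i contributes w_i if α_i > 1, else 0.
α_i > 1 for i ∈ {2}; NE contributions (0, 5), X = 5.
u_2 = (5 − 5) + 1.8·5 = 9.

9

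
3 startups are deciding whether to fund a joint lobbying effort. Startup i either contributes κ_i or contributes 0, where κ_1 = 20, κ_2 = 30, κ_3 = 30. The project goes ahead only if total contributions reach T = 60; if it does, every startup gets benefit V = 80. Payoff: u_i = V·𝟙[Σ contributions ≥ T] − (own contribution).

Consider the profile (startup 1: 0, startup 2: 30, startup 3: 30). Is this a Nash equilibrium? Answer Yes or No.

Total = 60 ≥ 60: provided.
Startup 1 (pledges 0, payoff 80): pledging 20 → total 80, payoff 60. No gain.
Startup 2 (pledges 30, payoff 50): dropping to 0 → total 30, payoff 0. No gain.
Startup 3 (pledges 30, payoff 50): dropping to 0 → total 30, payoff 0. No gain.

Yes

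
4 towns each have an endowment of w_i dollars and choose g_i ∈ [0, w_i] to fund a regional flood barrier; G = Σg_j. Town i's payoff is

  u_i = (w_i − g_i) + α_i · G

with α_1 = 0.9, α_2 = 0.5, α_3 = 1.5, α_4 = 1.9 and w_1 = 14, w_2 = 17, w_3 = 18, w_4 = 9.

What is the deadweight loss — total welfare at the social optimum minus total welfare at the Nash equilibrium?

117.8

∂u_i/∂g_i = α_i − 1, so town i contributes w_i if α_i > 1, else 0.
α_i > 1 for i ∈ {3, 4}; NE contributions (0, 0, 18, 9), G = 27.
W^NE = Σw_i − G^NE + (Σα_i)·G^NE = 58 + 3.8·27 = 160.6.
Planner: ∂(Σu_j)/∂g_i = Σα_j − 1 = 3.8 > 0, so everyone contributes w_i; G^SO = 58, W^SO = 58 + 3.8·58 = 278.4.
Deadweight loss = 117.8.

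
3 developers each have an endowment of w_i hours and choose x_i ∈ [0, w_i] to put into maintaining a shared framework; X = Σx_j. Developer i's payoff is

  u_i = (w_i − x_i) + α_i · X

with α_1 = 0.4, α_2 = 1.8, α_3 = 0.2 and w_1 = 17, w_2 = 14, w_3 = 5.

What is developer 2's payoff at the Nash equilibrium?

25.2

∂u_i/∂x_i = α_i − 1, so developer i contributes w_i if α_i > 1, else 0.
α_i > 1 for i ∈ {2}; NE contributions (0, 14, 0), X = 14.
u_2 = (14 − 14) + 1.8·14 = 25.2.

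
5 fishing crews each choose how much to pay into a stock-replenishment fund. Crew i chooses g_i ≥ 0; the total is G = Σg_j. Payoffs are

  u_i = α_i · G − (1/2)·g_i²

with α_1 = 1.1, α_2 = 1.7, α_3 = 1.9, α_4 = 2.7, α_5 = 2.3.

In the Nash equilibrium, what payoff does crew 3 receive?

Crew i's FOC: ∂u_i/∂g_i = α_i − g_i = 0, so g_i* = α_i.
NE contributions = (1.1, 1.7, 1.9, 2.7, 2.3); G = 9.7.
u_3 = α_3·G − ½·(g_3)² = 1.9·9.7 − ½·1.9² = 16.625.

16.625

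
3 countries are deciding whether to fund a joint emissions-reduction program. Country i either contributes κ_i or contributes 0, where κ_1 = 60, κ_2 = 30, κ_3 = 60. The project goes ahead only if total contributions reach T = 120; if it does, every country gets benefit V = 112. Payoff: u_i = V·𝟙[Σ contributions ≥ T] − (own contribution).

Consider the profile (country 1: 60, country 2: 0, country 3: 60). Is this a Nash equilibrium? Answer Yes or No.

Yes

Total = 120 ≥ 120: provided.
Country 1 (pledges 60, payoff 52): dropping to 0 → total 60, payoff 0. No gain.
Country 2 (pledges 0, payoff 112): pledging 30 → total 150, payoff 82. No gain.
Country 3 (pledges 60, payoff 52): dropping to 0 → total 60, payoff 0. No gain.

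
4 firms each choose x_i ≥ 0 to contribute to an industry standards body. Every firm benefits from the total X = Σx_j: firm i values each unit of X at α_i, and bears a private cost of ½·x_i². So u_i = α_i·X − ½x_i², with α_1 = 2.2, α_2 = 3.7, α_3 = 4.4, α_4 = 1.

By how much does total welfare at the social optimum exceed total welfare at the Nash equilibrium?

Firm i's FOC: ∂u_i/∂x_i = α_i − x_i = 0, so x_i* = α_i.
NE contributions = (2.2, 3.7, 4.4, 1); X = 11.3.
W^NE = (Σα)·X − ½Σα_i² = 11.3² − ½·38.89 = 108.245.
Planner sets x_i = Σα_j = 11.3 for every i, so X^SO = 4·11.3 = 45.2.
W^SO = (Σα)·X^SO − ½·4·(Σα)² = (4/2)·11.3² = 255.38.
Deadweight loss = W^SO − W^NE = 147.135.

147.135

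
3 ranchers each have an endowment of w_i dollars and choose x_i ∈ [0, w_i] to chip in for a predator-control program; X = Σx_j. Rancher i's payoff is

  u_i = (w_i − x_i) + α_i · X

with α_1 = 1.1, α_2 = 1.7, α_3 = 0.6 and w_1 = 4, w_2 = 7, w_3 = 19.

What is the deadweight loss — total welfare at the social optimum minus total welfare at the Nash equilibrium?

∂u_i/∂x_i = α_i − 1, so rancher i contributes w_i if α_i > 1, else 0.
α_i > 1 for i ∈ {1, 2}; NE contributions (4, 7, 0), X = 11.
W^NE = Σw_i − X^NE + (Σα_i)·X^NE = 30 + 2.4·11 = 56.4.
Planner: ∂(Σu_j)/∂x_i = Σα_j − 1 = 2.4 > 0, so everyone contributes w_i; X^SO = 30, W^SO = 30 + 2.4·30 = 102.
Deadweight loss = 45.6.

45.6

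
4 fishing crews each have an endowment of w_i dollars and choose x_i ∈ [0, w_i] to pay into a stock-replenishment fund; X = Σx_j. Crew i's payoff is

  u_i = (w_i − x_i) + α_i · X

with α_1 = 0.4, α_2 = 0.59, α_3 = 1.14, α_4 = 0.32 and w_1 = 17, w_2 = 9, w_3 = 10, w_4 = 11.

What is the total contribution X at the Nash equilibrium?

10

∂u_i/∂x_i = α_i − 1, so crew i contributes w_i if α_i > 1, else 0.
α_i > 1 for i ∈ {3}; NE contributions (0, 0, 10, 0), X = 10.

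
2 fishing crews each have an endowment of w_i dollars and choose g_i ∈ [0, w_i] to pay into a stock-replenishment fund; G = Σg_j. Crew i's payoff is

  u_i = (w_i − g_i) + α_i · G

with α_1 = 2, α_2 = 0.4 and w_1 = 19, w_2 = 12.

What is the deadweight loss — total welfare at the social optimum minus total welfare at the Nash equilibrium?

16.8

∂u_i/∂g_i = α_i − 1, so crew i contributes w_i if α_i > 1, else 0.
α_i > 1 for i ∈ {1}; NE contributions (19, 0), G = 19.
W^NE = Σw_i − G^NE + (Σα_i)·G^NE = 31 + 1.4·19 = 57.6.
Planner: ∂(Σu_j)/∂g_i = Σα_j − 1 = 1.4 > 0, so everyone contributes w_i; G^SO = 31, W^SO = 31 + 1.4·31 = 74.4.
Deadweight loss = 16.8.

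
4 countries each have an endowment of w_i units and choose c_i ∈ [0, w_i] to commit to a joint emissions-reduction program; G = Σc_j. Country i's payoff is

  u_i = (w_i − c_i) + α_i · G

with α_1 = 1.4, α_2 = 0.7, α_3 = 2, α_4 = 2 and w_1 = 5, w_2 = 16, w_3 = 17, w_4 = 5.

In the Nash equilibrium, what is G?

∂u_i/∂c_i = α_i − 1, so country i contributes w_i if α_i > 1, else 0.
α_i > 1 for i ∈ {1, 3, 4}; NE contributions (5, 0, 17, 5), G = 27.

27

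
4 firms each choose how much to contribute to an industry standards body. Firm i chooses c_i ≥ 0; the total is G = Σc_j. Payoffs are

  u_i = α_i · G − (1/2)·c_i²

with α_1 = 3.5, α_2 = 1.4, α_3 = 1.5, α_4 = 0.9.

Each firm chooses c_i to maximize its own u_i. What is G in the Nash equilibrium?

7.3

Firm i's FOC: ∂u_i/∂c_i = α_i − c_i = 0, so c_i* = α_i.
NE contributions = (3.5, 1.4, 1.5, 0.9); G = 7.3.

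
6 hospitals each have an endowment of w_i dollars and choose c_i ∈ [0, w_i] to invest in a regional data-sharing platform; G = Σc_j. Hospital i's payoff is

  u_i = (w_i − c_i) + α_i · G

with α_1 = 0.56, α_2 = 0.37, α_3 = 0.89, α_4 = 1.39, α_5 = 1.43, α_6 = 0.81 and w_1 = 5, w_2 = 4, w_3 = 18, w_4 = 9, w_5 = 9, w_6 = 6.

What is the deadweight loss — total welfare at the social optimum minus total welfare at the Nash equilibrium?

146.85

∂u_i/∂c_i = α_i − 1, so hospital i contributes w_i if α_i > 1, else 0.
α_i > 1 for i ∈ {4, 5}; NE contributions (0, 0, 0, 9, 9, 0), G = 18.
W^NE = Σw_i − G^NE + (Σα_i)·G^NE = 51 + 4.45·18 = 131.1.
Planner: ∂(Σu_j)/∂c_i = Σα_j − 1 = 4.45 > 0, so everyone contributes w_i; G^SO = 51, W^SO = 51 + 4.45·51 = 277.95.
Deadweight loss = 146.85.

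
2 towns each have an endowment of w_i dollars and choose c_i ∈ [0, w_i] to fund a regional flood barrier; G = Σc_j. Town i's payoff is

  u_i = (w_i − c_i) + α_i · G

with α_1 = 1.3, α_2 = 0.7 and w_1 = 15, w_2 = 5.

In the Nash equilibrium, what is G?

∂u_i/∂c_i = α_i − 1, so town i contributes w_i if α_i > 1, else 0.
α_i > 1 for i ∈ {1}; NE contributions (15, 0), G = 15.

15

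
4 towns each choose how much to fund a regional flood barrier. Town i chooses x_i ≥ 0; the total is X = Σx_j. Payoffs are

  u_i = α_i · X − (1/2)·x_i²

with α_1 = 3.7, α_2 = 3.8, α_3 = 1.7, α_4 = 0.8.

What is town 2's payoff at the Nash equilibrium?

Town i's FOC: ∂u_i/∂x_i = α_i − x_i = 0, so x_i* = α_i.
NE contributions = (3.7, 3.8, 1.7, 0.8); X = 10.
u_2 = α_2·X − ½·(x_2)² = 3.8·10 − ½·3.8² = 30.78.

30.78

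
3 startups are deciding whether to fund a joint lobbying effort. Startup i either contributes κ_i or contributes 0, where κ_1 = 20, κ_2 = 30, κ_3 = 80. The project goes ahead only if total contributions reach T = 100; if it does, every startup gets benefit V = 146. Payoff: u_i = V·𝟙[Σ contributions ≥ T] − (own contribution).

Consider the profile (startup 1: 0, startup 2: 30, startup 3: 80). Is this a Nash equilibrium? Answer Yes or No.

Yes

Total = 110 ≥ 100: provided.
Startup 1 (pledges 0, payoff 146): pledging 20 → total 130, payoff 126. No gain.
Startup 2 (pledges 30, payoff 116): dropping to 0 → total 80, payoff 0. No gain.
Startup 3 (pledges 80, payoff 66): dropping to 0 → total 30, payoff 0. No gain.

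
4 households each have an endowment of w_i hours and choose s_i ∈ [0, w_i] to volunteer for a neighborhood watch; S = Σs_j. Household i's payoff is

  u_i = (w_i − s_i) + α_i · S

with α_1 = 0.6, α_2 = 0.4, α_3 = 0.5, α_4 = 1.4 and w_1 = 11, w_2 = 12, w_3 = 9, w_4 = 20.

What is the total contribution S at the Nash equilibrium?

∂u_i/∂s_i = α_i − 1, so household i contributes w_i if α_i > 1, else 0.
α_i > 1 for i ∈ {4}; NE contributions (0, 0, 0, 20), S = 20.

20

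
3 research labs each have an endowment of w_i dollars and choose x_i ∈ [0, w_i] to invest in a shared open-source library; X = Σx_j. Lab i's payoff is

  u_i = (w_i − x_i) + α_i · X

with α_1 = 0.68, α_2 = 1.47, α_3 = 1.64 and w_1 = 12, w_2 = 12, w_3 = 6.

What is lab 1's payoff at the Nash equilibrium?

24.24

∂u_i/∂x_i = α_i − 1, so lab i contributes w_i if α_i > 1, else 0.
α_i > 1 for i ∈ {2, 3}; NE contributions (0, 12, 6), X = 18.
u_1 = (12 − 0) + 0.68·18 = 24.24.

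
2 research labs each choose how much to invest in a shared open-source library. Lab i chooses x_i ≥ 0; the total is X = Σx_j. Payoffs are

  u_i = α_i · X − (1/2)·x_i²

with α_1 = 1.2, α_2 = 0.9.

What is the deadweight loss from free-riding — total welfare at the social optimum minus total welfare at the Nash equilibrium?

1.125

Lab i's FOC: ∂u_i/∂x_i = α_i − x_i = 0, so x_i* = α_i.
NE contributions = (1.2, 0.9); X = 2.1.
W^NE = (Σα)·X − ½Σα_i² = 2.1² − ½·2.25 = 3.285.
Planner sets x_i = Σα_j = 2.1 for every i, so X^SO = 2·2.1 = 4.2.
W^SO = (Σα)·X^SO − ½·2·(Σα)² = (2/2)·2.1² = 4.41.
Deadweight loss = W^SO − W^NE = 1.125.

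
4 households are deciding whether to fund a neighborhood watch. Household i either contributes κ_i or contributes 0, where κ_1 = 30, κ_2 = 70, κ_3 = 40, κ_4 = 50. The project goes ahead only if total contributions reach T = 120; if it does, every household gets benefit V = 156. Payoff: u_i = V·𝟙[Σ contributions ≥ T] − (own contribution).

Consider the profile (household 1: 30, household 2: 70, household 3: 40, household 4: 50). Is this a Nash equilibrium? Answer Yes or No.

Total = 190 ≥ 120: provided.
Household 1 (pledges 30, payoff 126): dropping to 0 → total 160, payoff 156. Profitable deviation.

No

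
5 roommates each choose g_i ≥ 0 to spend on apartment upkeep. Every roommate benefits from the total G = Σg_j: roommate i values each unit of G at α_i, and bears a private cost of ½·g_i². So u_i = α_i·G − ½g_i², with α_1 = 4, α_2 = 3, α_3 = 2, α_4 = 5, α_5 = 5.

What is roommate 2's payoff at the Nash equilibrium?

Roommate i's FOC: ∂u_i/∂g_i = α_i − g_i = 0, so g_i* = α_i.
NE contributions = (4, 3, 2, 5, 5); G = 19.
u_2 = α_2·G − ½·(g_2)² = 3·19 − ½·3² = 52.5.

52.5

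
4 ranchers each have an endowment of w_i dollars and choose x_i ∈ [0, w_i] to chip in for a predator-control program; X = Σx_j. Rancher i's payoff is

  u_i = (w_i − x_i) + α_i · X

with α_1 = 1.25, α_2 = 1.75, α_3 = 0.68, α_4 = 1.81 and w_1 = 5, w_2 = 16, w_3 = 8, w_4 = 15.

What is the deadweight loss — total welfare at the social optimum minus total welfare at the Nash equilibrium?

35.92

∂u_i/∂x_i = α_i − 1, so rancher i contributes w_i if α_i > 1, else 0.
α_i > 1 for i ∈ {1, 2, 4}; NE contributions (5, 16, 0, 15), X = 36.
W^NE = Σw_i − X^NE + (Σα_i)·X^NE = 44 + 4.49·36 = 205.64.
Planner: ∂(Σu_j)/∂x_i = Σα_j − 1 = 4.49 > 0, so everyone contributes w_i; X^SO = 44, W^SO = 44 + 4.49·44 = 241.56.
Deadweight loss = 35.92.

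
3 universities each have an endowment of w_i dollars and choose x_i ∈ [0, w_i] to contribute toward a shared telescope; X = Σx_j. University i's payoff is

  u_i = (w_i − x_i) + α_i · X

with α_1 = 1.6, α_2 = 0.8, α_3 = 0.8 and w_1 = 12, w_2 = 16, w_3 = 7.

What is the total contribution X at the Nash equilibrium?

∂u_i/∂x_i = α_i − 1, so university i contributes w_i if α_i > 1, else 0.
α_i > 1 for i ∈ {1}; NE contributions (12, 0, 0), X = 12.

12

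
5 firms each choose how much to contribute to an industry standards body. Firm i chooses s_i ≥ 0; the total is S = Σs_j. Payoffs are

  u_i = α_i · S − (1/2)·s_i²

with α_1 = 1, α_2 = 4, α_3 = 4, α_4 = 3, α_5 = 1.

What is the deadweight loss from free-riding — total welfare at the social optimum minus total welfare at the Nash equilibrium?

275

Firm i's FOC: ∂u_i/∂s_i = α_i − s_i = 0, so s_i* = α_i.
NE contributions = (1, 4, 4, 3, 1); S = 13.
W^NE = (Σα)·S − ½Σα_i² = 13² − ½·43 = 147.5.
Planner sets s_i = Σα_j = 13 for every i, so S^SO = 5·13 = 65.
W^SO = (Σα)·S^SO − ½·5·(Σα)² = (5/2)·13² = 422.5.
Deadweight loss = W^SO − W^NE = 275.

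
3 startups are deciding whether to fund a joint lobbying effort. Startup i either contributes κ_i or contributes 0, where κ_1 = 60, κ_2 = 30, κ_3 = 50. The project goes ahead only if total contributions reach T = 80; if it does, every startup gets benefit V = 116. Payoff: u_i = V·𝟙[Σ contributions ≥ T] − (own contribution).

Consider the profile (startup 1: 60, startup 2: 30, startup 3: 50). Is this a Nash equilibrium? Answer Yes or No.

No

Total = 140 ≥ 80: provided.
Startup 1 (pledges 60, payoff 56): dropping to 0 → total 80, payoff 116. Profitable deviation.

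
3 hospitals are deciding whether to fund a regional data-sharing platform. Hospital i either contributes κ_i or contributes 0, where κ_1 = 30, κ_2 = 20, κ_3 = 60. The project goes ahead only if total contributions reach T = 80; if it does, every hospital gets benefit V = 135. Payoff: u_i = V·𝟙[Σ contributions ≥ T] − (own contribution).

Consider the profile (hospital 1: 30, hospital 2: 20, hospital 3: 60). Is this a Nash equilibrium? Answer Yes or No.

No

Total = 110 ≥ 80: provided.
Hospital 1 (pledges 30, payoff 105): dropping to 0 → total 80, payoff 135. Profitable deviation.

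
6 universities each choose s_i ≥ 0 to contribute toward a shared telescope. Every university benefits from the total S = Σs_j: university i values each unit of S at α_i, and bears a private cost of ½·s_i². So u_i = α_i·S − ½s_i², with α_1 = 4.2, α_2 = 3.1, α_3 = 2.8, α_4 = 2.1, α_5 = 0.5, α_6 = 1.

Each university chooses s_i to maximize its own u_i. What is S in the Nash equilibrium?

13.7

University i's FOC: ∂u_i/∂s_i = α_i − s_i = 0, so s_i* = α_i.
NE contributions = (4.2, 3.1, 2.8, 2.1, 0.5, 1); S = 13.7.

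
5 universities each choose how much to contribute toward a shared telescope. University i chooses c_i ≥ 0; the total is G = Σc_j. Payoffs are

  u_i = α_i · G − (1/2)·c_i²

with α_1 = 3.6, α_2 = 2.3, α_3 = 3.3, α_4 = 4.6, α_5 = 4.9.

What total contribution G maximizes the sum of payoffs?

93.5

Planner FOC: ∂(Σu_j)/∂c_i = (Σα_j) − c_i = 0, so c_i^SO = Σα_j = 18.7 for every i; G^SO = 93.5.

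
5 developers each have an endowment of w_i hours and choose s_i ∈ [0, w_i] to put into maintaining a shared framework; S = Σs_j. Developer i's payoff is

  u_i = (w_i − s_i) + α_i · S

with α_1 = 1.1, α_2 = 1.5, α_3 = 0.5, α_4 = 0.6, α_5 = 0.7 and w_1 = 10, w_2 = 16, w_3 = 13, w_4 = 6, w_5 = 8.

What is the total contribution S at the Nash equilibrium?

∂u_i/∂s_i = α_i − 1, so developer i contributes w_i if α_i > 1, else 0.
α_i > 1 for i ∈ {1, 2}; NE contributions (10, 16, 0, 0, 0), S = 26.

26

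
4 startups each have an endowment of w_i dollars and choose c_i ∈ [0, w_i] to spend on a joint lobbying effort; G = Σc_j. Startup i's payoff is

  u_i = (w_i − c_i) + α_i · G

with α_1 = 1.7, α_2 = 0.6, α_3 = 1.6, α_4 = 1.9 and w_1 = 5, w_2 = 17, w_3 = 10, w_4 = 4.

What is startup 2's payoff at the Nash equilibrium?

28.4

∂u_i/∂c_i = α_i − 1, so startup i contributes w_i if α_i > 1, else 0.
α_i > 1 for i ∈ {1, 3, 4}; NE contributions (5, 0, 10, 4), G = 19.
u_2 = (17 − 0) + 0.6·19 = 28.4.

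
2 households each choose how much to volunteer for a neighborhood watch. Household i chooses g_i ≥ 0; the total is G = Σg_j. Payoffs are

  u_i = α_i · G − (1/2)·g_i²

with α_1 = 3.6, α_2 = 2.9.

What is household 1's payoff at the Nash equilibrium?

Household i's FOC: ∂u_i/∂g_i = α_i − g_i = 0, so g_i* = α_i.
NE contributions = (3.6, 2.9); G = 6.5.
u_1 = α_1·G − ½·(g_1)² = 3.6·6.5 − ½·3.6² = 16.92.

16.92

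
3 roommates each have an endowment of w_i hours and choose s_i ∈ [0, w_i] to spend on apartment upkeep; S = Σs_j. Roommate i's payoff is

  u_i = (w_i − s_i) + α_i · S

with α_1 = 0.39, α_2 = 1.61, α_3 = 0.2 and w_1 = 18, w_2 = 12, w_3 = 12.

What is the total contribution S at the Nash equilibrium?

∂u_i/∂s_i = α_i − 1, so roommate i contributes w_i if α_i > 1, else 0.
α_i > 1 for i ∈ {2}; NE contributions (0, 12, 0), S = 12.

12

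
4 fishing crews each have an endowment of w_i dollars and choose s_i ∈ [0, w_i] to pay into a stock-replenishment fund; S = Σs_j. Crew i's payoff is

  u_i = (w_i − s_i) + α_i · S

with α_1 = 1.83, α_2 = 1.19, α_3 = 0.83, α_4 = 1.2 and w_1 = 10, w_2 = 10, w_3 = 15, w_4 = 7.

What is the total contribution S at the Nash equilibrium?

27

∂u_i/∂s_i = α_i − 1, so crew i contributes w_i if α_i > 1, else 0.
α_i > 1 for i ∈ {1, 2, 4}; NE contributions (10, 10, 0, 7), S = 27.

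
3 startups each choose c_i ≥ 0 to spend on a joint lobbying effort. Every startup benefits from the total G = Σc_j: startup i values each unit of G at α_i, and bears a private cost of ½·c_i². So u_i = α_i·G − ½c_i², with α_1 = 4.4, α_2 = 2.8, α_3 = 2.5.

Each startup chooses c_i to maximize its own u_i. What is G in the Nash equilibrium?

Startup i's FOC: ∂u_i/∂c_i = α_i − c_i = 0, so c_i* = α_i.
NE contributions = (4.4, 2.8, 2.5); G = 9.7.

9.7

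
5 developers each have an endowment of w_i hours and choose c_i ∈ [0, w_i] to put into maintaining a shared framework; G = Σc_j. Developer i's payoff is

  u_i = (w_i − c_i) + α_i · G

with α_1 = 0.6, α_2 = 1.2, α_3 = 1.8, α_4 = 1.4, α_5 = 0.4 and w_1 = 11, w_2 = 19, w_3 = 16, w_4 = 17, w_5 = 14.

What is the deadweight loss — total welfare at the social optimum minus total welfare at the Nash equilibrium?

∂u_i/∂c_i = α_i − 1, so developer i contributes w_i if α_i > 1, else 0.
α_i > 1 for i ∈ {2, 3, 4}; NE contributions (0, 19, 16, 17, 0), G = 52.
W^NE = Σw_i − G^NE + (Σα_i)·G^NE = 77 + 4.4·52 = 305.8.
Planner: ∂(Σu_j)/∂c_i = Σα_j − 1 = 4.4 > 0, so everyone contributes w_i; G^SO = 77, W^SO = 77 + 4.4·77 = 415.8.
Deadweight loss = 110.

110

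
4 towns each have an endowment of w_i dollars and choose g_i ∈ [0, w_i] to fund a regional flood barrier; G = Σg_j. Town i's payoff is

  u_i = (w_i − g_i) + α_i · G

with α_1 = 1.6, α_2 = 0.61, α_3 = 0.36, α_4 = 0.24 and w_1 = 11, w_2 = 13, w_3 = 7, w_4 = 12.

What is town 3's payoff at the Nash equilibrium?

∂u_i/∂g_i = α_i − 1, so town i contributes w_i if α_i > 1, else 0.
α_i > 1 for i ∈ {1}; NE contributions (11, 0, 0, 0), G = 11.
u_3 = (7 − 0) + 0.36·11 = 10.96.

10.96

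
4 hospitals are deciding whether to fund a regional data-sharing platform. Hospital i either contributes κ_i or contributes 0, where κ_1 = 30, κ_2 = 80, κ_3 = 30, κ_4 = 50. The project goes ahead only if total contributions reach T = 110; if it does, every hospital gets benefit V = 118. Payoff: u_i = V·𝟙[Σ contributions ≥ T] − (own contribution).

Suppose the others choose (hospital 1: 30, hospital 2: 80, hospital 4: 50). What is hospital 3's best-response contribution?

Others' total = 160 ≥ 110; contributing adds cost 30 for no extra benefit.
Best response: 0.

0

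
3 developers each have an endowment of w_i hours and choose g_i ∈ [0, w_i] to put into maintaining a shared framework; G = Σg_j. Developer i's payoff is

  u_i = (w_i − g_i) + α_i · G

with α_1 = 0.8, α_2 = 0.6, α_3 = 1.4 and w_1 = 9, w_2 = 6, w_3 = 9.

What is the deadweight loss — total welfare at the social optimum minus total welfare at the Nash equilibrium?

27

∂u_i/∂g_i = α_i − 1, so developer i contributes w_i if α_i > 1, else 0.
α_i > 1 for i ∈ {3}; NE contributions (0, 0, 9), G = 9.
W^NE = Σw_i − G^NE + (Σα_i)·G^NE = 24 + 1.8·9 = 40.2.
Planner: ∂(Σu_j)/∂g_i = Σα_j − 1 = 1.8 > 0, so everyone contributes w_i; G^SO = 24, W^SO = 24 + 1.8·24 = 67.2.
Deadweight loss = 27.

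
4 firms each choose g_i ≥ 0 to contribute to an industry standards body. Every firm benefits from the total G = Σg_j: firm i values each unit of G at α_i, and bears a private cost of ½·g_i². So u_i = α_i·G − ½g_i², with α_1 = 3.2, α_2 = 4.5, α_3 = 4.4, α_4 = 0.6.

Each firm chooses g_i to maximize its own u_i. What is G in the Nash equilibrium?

Firm i's FOC: ∂u_i/∂g_i = α_i − g_i = 0, so g_i* = α_i.
NE contributions = (3.2, 4.5, 4.4, 0.6); G = 12.7.

12.7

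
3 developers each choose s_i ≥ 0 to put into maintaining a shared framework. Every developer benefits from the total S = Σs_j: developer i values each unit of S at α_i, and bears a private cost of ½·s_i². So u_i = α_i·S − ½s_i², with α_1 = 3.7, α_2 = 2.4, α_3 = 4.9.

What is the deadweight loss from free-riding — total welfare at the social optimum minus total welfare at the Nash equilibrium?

Developer i's FOC: ∂u_i/∂s_i = α_i − s_i = 0, so s_i* = α_i.
NE contributions = (3.7, 2.4, 4.9); S = 11.
W^NE = (Σα)·S − ½Σα_i² = 11² − ½·43.46 = 99.27.
Planner sets s_i = Σα_j = 11 for every i, so S^SO = 3·11 = 33.
W^SO = (Σα)·S^SO − ½·3·(Σα)² = (3/2)·11² = 181.5.
Deadweight loss = W^SO − W^NE = 82.23.

82.23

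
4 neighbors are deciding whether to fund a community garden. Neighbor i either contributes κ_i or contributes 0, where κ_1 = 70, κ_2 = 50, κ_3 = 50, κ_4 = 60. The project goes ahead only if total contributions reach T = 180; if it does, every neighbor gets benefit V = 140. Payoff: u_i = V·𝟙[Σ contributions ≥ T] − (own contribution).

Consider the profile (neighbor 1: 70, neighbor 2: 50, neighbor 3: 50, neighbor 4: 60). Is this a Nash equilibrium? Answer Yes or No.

Total = 230 ≥ 180: provided.
Neighbor 1 (pledges 70, payoff 70): dropping to 0 → total 160, payoff 0. No gain.
Neighbor 2 (pledges 50, payoff 90): dropping to 0 → total 180, payoff 140. Profitable deviation.

No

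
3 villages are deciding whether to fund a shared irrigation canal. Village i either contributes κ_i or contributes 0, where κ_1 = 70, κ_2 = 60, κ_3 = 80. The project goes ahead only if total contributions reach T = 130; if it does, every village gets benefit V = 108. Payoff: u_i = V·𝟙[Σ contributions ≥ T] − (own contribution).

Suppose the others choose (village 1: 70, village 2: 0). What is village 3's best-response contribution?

80

Others' total = 70. Contributing 80 brings total to 150 ≥ 130: gain V − κ_3 = 28.
Best response: 80.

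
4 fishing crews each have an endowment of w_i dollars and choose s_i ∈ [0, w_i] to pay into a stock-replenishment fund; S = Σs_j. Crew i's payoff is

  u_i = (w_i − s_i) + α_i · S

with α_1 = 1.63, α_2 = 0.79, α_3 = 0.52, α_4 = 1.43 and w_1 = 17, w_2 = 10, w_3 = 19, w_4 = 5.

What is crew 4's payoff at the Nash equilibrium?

31.46

∂u_i/∂s_i = α_i − 1, so crew i contributes w_i if α_i > 1, else 0.
α_i > 1 for i ∈ {1, 4}; NE contributions (17, 0, 0, 5), S = 22.
u_4 = (5 − 5) + 1.43·22 = 31.46.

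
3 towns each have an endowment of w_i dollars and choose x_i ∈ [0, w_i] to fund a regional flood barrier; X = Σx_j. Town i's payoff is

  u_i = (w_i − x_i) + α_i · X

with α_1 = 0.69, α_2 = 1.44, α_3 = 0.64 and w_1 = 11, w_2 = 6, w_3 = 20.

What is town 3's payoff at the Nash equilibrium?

23.84

∂u_i/∂x_i = α_i − 1, so town i contributes w_i if α_i > 1, else 0.
α_i > 1 for i ∈ {2}; NE contributions (0, 6, 0), X = 6.
u_3 = (20 − 0) + 0.64·6 = 23.84.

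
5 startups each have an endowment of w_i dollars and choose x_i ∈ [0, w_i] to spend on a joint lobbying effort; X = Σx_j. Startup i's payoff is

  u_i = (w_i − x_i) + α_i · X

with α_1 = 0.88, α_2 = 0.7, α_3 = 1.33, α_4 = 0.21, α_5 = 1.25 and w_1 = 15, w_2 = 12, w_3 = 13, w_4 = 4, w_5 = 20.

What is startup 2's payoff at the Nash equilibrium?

∂u_i/∂x_i = α_i − 1, so startup i contributes w_i if α_i > 1, else 0.
α_i > 1 for i ∈ {3, 5}; NE contributions (0, 0, 13, 0, 20), X = 33.
u_2 = (12 − 0) + 0.7·33 = 35.1.

35.1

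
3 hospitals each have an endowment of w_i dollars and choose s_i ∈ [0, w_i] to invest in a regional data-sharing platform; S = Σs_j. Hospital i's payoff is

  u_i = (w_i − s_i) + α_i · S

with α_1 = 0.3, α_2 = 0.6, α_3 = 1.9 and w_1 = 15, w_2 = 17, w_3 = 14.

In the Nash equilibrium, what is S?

∂u_i/∂s_i = α_i − 1, so hospital i contributes w_i if α_i > 1, else 0.
α_i > 1 for i ∈ {3}; NE contributions (0, 0, 14), S = 14.

14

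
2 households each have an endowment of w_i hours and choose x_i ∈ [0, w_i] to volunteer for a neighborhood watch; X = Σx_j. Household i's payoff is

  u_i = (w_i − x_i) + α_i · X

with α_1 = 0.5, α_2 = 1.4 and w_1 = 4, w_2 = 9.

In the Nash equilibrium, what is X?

9

∂u_i/∂x_i = α_i − 1, so household i contributes w_i if α_i > 1, else 0.
α_i > 1 for i ∈ {2}; NE contributions (0, 9), X = 9.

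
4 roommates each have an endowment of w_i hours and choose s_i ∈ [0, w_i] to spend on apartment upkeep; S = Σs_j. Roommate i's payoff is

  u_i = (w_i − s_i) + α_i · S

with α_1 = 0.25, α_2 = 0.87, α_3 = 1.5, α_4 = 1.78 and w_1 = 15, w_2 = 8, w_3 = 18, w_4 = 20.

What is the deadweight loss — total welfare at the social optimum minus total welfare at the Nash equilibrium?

78.2

∂u_i/∂s_i = α_i − 1, so roommate i contributes w_i if α_i > 1, else 0.
α_i > 1 for i ∈ {3, 4}; NE contributions (0, 0, 18, 20), S = 38.
W^NE = Σw_i − S^NE + (Σα_i)·S^NE = 61 + 3.4·38 = 190.2.
Planner: ∂(Σu_j)/∂s_i = Σα_j − 1 = 3.4 > 0, so everyone contributes w_i; S^SO = 61, W^SO = 61 + 3.4·61 = 268.4.
Deadweight loss = 78.2.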